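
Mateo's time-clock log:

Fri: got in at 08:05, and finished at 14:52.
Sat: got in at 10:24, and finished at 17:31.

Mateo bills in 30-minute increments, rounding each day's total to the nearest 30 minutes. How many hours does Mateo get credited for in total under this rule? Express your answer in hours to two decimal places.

Fri: 08:05–14:52 = 6 h 47 min → rounds to 7 h 0 min
Sat: 10:24–17:31 = 7 h 7 min → rounds to 7 h 0 min
Total credited: 14 h 0 min.

14.00 hours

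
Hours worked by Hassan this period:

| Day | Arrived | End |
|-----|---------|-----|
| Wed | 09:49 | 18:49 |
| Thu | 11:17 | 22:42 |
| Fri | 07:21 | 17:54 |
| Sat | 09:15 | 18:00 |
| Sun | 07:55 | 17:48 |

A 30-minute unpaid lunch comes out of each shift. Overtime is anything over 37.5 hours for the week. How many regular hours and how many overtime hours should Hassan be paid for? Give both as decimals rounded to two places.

Wed: 09:49–18:49 = 9 h 0 min; less 30 min break → 8 h 30 min
Thu: 11:17–22:42 = 11 h 25 min; less 30 min break → 10 h 55 min
Fri: 07:21–17:54 = 10 h 33 min; less 30 min break → 10 h 3 min
Sat: 09:15–18:00 = 8 h 45 min; less 30 min break → 8 h 15 min
Sun: 07:55–17:48 = 9 h 53 min; less 30 min break → 9 h 23 min
Total worked: 47 h 6 min = 47.10 h.
Threshold 37.5 h → overtime 9 h 36 min, regular 37 h 30 min.

Regular 37.50 hours, overtime 9.60 hours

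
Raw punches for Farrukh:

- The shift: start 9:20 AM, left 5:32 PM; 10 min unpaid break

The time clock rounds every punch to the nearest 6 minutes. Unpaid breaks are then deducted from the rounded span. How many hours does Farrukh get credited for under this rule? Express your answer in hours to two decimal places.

The shift: in 9:20 AM→9:18 AM, out 5:32 PM→5:30 PM; 8 h 12 min − 10 min = 8 h 2 min

8.03 hours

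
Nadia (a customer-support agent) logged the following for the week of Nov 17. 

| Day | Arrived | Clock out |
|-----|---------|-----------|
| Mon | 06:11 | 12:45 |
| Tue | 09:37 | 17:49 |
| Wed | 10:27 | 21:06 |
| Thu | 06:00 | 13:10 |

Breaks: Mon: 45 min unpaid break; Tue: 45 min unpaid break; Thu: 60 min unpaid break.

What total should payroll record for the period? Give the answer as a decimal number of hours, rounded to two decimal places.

30.08 hours

Mon: 06:11–12:45 = 6 h 34 min; less 45 min break → 5 h 49 min
Tue: 09:37–17:49 = 8 h 12 min; less 45 min break → 7 h 27 min
Wed: 10:27–21:06 = 10 h 39 min
Thu: 06:00–13:10 = 7 h 10 min; less 60 min break → 6 h 10 min
Total: 5 h 49 min + 7 h 27 min + 10 h 39 min + 6 h 10 min = 30 h 5 min.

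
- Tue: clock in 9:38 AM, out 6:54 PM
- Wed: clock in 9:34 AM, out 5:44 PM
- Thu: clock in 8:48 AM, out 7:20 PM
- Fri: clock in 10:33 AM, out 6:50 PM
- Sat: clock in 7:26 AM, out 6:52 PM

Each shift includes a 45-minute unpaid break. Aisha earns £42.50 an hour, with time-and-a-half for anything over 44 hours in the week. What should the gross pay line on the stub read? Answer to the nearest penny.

£1867.17

Tue: 9:38 AM–6:54 PM = 9 h 16 min; less 45 min break → 8 h 31 min
Wed: 9:34 AM–5:44 PM = 8 h 10 min; less 45 min break → 7 h 25 min
Thu: 8:48 AM–7:20 PM = 10 h 32 min; less 45 min break → 9 h 47 min
Fri: 10:33 AM–6:50 PM = 8 h 17 min; less 45 min break → 7 h 32 min
Sat: 7:26 AM–6:52 PM = 11 h 26 min; less 45 min break → 10 h 41 min
Total worked: 43 h 56 min = 2636 min.
Regular 43 h 56 min = 2636 min at £42.50/h; overtime 0 h 0 min = 0 min at £63.75/h.
Pay = (2636 × £42.50 + 0 × £63.75) ÷ 60 = £1867.17.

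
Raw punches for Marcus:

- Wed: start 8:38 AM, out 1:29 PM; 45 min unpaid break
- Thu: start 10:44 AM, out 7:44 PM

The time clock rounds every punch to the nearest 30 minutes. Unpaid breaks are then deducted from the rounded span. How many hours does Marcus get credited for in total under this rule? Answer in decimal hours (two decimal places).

Wed: in 8:38 AM→8:30 AM, out 1:29 PM→1:30 PM; 5 h 0 min − 45 min = 4 h 15 min
Thu: in 10:44 AM→10:30 AM, out 7:44 PM→7:30 PM; 9 h 0 min
Total credited: 13 h 15 min.

13.25 hours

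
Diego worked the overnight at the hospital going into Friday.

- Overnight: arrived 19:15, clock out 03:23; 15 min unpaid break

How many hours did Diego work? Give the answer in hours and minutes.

Overnight: 19:15 → midnight = 4 h 45 min; midnight → 03:23 = 3 h 23 min; span 8 h 8 min; less 15 min break → 7 h 53 min

7 h 53 min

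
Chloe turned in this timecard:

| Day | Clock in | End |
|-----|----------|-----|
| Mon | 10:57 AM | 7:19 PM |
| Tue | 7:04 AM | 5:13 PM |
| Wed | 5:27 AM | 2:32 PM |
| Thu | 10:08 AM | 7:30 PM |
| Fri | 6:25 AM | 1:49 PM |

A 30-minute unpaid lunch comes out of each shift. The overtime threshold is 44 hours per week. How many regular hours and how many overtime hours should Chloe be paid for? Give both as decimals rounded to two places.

Mon: 10:57 AM–7:19 PM = 8 h 22 min; less 30 min break → 7 h 52 min
Tue: 7:04 AM–5:13 PM = 10 h 9 min; less 30 min break → 9 h 39 min
Wed: 5:27 AM–2:32 PM = 9 h 5 min; less 30 min break → 8 h 35 min
Thu: 10:08 AM–7:30 PM = 9 h 22 min; less 30 min break → 8 h 52 min
Fri: 6:25 AM–1:49 PM = 7 h 24 min; less 30 min break → 6 h 54 min
Total worked: 41 h 52 min = 41.87 h.
Threshold 44 h → overtime 0 h 0 min, regular 41 h 52 min.

Regular 41.87 hours, overtime 0.00 hours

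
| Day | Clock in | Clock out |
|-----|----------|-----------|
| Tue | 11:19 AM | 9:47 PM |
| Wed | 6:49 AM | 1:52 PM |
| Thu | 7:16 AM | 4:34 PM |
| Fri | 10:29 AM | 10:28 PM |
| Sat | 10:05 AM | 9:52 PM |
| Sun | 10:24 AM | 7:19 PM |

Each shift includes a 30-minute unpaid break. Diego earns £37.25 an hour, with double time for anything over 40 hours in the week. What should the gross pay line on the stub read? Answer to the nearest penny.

Tue: 11:19 AM–9:47 PM = 10 h 28 min; less 30 min break → 9 h 58 min
Wed: 6:49 AM–1:52 PM = 7 h 3 min; less 30 min break → 6 h 33 min
Thu: 7:16 AM–4:34 PM = 9 h 18 min; less 30 min break → 8 h 48 min
Fri: 10:29 AM–10:28 PM = 11 h 59 min; less 30 min break → 11 h 29 min
Sat: 10:05 AM–9:52 PM = 11 h 47 min; less 30 min break → 11 h 17 min
Sun: 10:24 AM–7:19 PM = 8 h 55 min; less 30 min break → 8 h 25 min
Total worked: 56 h 30 min = 3390 min.
Regular 40 h 0 min = 2400 min at £37.25/h; overtime 16 h 30 min = 990 min at £74.50/h.
Pay = (2400 × £37.25 + 990 × £74.50) ÷ 60 = £2719.25.

£2719.25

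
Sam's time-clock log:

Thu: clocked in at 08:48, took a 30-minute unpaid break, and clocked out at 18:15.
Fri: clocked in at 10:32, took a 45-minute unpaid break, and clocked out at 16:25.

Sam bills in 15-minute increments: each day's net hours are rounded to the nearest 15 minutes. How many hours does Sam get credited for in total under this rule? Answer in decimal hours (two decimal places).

Thu: 08:48–18:15 = 9 h 27 min − 30 min = 8 h 57 min → rounds to 9 h 0 min
Fri: 10:32–16:25 = 5 h 53 min − 45 min = 5 h 8 min → rounds to 5 h 15 min
Total credited: 14 h 15 min.

14.25 hours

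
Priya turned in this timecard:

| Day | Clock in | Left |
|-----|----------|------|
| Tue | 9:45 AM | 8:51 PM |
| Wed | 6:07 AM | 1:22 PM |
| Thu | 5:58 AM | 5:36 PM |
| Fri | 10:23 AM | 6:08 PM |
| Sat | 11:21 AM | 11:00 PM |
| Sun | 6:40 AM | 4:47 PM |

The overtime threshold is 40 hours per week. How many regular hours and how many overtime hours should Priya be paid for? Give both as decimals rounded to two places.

Regular 40.00 hours, overtime 19.50 hours

Tue: 9:45 AM–8:51 PM = 11 h 6 min
Wed: 6:07 AM–1:22 PM = 7 h 15 min
Thu: 5:58 AM–5:36 PM = 11 h 38 min
Fri: 10:23 AM–6:08 PM = 7 h 45 min
Sat: 11:21 AM–11:00 PM = 11 h 39 min
Sun: 6:40 AM–4:47 PM = 10 h 7 min
Total worked: 59 h 30 min = 59.50 h.
Threshold 40 h → overtime 19 h 30 min, regular 40 h 0 min.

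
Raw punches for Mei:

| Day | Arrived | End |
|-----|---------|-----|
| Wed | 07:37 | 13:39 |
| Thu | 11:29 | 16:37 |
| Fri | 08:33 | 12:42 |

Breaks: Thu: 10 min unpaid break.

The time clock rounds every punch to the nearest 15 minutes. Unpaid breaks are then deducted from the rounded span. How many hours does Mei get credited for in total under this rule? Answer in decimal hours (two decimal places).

Wed: in 07:37→07:30, out 13:39→13:45; 6 h 15 min
Thu: in 11:29→11:30, out 16:37→16:30; 5 h 0 min − 10 min = 4 h 50 min
Fri: in 08:33→08:30, out 12:42→12:45; 4 h 15 min
Total credited: 15 h 20 min.

15.33 hours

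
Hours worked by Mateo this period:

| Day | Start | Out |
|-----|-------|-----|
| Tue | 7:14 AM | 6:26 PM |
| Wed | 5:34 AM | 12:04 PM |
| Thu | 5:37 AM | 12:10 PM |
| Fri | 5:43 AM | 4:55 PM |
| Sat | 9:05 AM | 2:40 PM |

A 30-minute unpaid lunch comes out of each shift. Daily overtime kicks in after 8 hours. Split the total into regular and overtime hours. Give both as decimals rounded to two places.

Tue: 7:14 AM–6:26 PM = 11 h 12 min; less 30 min break → 10 h 42 min
Wed: 5:34 AM–12:04 PM = 6 h 30 min; less 30 min break → 6 h 0 min
Thu: 5:37 AM–12:10 PM = 6 h 33 min; less 30 min break → 6 h 3 min
Fri: 5:43 AM–4:55 PM = 11 h 12 min; less 30 min break → 10 h 42 min
Sat: 9:05 AM–2:40 PM = 5 h 35 min; less 30 min break → 5 h 5 min
Tue reg 8 h 0 min / OT 2 h 42 min; Wed reg 6 h 0 min / OT 0 h 0 min; Thu reg 6 h 3 min / OT 0 h 0 min; Fri reg 8 h 0 min / OT 2 h 42 min; Sat reg 5 h 5 min / OT 0 h 0 min.
Totals: regular 33 h 8 min, overtime 5 h 24 min.

Regular 33.13 hours, overtime 5.40 hours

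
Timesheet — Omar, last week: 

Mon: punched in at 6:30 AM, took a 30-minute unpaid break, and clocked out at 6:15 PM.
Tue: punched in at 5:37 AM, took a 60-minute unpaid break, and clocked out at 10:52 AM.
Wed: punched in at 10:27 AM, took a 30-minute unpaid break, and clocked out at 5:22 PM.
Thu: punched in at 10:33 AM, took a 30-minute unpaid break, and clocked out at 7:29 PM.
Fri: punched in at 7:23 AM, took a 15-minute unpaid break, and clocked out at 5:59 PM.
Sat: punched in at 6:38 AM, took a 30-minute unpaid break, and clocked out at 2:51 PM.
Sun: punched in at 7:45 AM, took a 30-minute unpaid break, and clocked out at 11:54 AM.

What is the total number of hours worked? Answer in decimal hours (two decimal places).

52.07 hours

Mon: 6:30 AM–6:15 PM = 11 h 45 min; less 30 min break → 11 h 15 min
Tue: 5:37 AM–10:52 AM = 5 h 15 min; less 60 min break → 4 h 15 min
Wed: 10:27 AM–5:22 PM = 6 h 55 min; less 30 min break → 6 h 25 min
Thu: 10:33 AM–7:29 PM = 8 h 56 min; less 30 min break → 8 h 26 min
Fri: 7:23 AM–5:59 PM = 10 h 36 min; less 15 min break → 10 h 21 min
Sat: 6:38 AM–2:51 PM = 8 h 13 min; less 30 min break → 7 h 43 min
Sun: 7:45 AM–11:54 AM = 4 h 9 min; less 30 min break → 3 h 39 min
Total: 11 h 15 min + 4 h 15 min + 6 h 25 min + 8 h 26 min + 10 h 21 min + 7 h 43 min + 3 h 39 min = 52 h 4 min.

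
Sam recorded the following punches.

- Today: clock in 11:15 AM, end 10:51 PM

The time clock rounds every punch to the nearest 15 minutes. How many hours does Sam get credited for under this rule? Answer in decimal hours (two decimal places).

Today: in 11:15 AM→11:15 AM, out 10:51 PM→10:45 PM; 11 h 30 min

11.50 hours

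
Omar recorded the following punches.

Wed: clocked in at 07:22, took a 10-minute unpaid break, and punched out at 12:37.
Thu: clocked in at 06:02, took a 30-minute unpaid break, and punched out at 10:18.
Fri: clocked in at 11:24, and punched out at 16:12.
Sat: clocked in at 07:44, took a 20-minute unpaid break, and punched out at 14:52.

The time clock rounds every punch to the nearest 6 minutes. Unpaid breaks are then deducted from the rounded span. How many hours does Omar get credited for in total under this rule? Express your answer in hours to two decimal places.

20.50 hours

Wed: in 07:22→07:24, out 12:37→12:36; 5 h 12 min − 10 min = 5 h 2 min
Thu: in 06:02→06:00, out 10:18→10:18; 4 h 18 min − 30 min = 3 h 48 min
Fri: in 11:24→11:24, out 16:12→16:12; 4 h 48 min
Sat: in 07:44→07:42, out 14:52→14:54; 7 h 12 min − 20 min = 6 h 52 min
Total credited: 20 h 30 min.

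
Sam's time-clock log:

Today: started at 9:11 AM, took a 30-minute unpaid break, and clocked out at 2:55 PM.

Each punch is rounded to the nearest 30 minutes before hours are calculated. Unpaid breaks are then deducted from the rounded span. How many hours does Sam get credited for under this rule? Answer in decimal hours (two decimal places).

5.50 hours

Today: in 9:11 AM→9:00 AM, out 2:55 PM→3:00 PM; 6 h 0 min − 30 min = 5 h 30 min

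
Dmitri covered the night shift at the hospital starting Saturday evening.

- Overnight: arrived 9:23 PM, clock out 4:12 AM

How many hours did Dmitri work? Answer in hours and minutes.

6 h 49 min

Overnight: 9:23 PM → midnight = 2 h 37 min; midnight → 4:12 AM = 4 h 12 min; span 6 h 49 min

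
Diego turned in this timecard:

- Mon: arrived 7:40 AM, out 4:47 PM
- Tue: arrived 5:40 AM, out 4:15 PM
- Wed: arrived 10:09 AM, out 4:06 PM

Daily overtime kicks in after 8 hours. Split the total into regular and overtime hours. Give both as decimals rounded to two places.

Regular 21.95 hours, overtime 3.70 hours

Mon: 7:40 AM–4:47 PM = 9 h 7 min
Tue: 5:40 AM–4:15 PM = 10 h 35 min
Wed: 10:09 AM–4:06 PM = 5 h 57 min
Mon reg 8 h 0 min / OT 1 h 7 min; Tue reg 8 h 0 min / OT 2 h 35 min; Wed reg 5 h 57 min / OT 0 h 0 min.
Totals: regular 21 h 57 min, overtime 3 h 42 min.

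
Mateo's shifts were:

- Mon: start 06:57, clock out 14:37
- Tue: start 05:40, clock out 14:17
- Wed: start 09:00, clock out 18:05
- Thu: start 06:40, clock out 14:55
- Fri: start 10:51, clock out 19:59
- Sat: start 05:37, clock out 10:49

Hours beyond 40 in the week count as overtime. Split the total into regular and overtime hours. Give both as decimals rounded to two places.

Mon: 06:57–14:37 = 7 h 40 min
Tue: 05:40–14:17 = 8 h 37 min
Wed: 09:00–18:05 = 9 h 5 min
Thu: 06:40–14:55 = 8 h 15 min
Fri: 10:51–19:59 = 9 h 8 min
Sat: 05:37–10:49 = 5 h 12 min
Total worked: 47 h 57 min = 47.95 h.
Threshold 40 h → overtime 7 h 57 min, regular 40 h 0 min.

Regular 40.00 hours, overtime 7.95 hours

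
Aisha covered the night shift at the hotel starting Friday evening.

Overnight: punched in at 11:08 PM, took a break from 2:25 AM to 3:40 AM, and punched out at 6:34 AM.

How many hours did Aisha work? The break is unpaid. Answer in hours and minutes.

6 h 11 min

Overnight: 11:08 PM → midnight = 0 h 52 min; midnight → 6:34 AM = 6 h 34 min; span 7 h 26 min; less 75 min break → 6 h 11 min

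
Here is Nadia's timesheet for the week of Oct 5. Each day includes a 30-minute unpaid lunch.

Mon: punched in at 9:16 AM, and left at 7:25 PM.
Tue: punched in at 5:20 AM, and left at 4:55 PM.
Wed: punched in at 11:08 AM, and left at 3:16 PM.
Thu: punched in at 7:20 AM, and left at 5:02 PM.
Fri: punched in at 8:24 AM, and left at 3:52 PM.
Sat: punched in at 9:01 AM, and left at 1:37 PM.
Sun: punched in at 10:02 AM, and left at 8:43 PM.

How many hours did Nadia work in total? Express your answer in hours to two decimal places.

54.82 hours

Mon: 9:16 AM–7:25 PM = 10 h 9 min; less 30 min break → 9 h 39 min
Tue: 5:20 AM–4:55 PM = 11 h 35 min; less 30 min break → 11 h 5 min
Wed: 11:08 AM–3:16 PM = 4 h 8 min; less 30 min break → 3 h 38 min
Thu: 7:20 AM–5:02 PM = 9 h 42 min; less 30 min break → 9 h 12 min
Fri: 8:24 AM–3:52 PM = 7 h 28 min; less 30 min break → 6 h 58 min
Sat: 9:01 AM–1:37 PM = 4 h 36 min; less 30 min break → 4 h 6 min
Sun: 10:02 AM–8:43 PM = 10 h 41 min; less 30 min break → 10 h 11 min
Total: 9 h 39 min + 11 h 5 min + 3 h 38 min + 9 h 12 min + 6 h 58 min + 4 h 6 min + 10 h 11 min = 54 h 49 min.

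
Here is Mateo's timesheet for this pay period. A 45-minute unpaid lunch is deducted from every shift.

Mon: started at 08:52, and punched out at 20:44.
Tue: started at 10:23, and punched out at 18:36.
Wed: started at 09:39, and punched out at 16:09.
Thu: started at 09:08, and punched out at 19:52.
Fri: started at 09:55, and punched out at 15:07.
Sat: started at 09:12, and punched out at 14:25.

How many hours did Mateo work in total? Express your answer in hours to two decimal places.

Mon: 08:52–20:44 = 11 h 52 min; less 45 min break → 11 h 7 min
Tue: 10:23–18:36 = 8 h 13 min; less 45 min break → 7 h 28 min
Wed: 09:39–16:09 = 6 h 30 min; less 45 min break → 5 h 45 min
Thu: 09:08–19:52 = 10 h 44 min; less 45 min break → 9 h 59 min
Fri: 09:55–15:07 = 5 h 12 min; less 45 min break → 4 h 27 min
Sat: 09:12–14:25 = 5 h 13 min; less 45 min break → 4 h 28 min
Total: 11 h 7 min + 7 h 28 min + 5 h 45 min + 9 h 59 min + 4 h 27 min + 4 h 28 min = 43 h 14 min.

43.23 hours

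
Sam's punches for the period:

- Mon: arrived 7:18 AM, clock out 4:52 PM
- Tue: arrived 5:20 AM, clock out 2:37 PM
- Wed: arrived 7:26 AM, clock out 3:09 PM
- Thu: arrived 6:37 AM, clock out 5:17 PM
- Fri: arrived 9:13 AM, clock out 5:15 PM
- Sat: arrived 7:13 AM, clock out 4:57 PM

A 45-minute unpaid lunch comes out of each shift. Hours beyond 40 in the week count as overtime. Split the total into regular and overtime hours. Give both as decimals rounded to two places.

Mon: 7:18 AM–4:52 PM = 9 h 34 min; less 45 min break → 8 h 49 min
Tue: 5:20 AM–2:37 PM = 9 h 17 min; less 45 min break → 8 h 32 min
Wed: 7:26 AM–3:09 PM = 7 h 43 min; less 45 min break → 6 h 58 min
Thu: 6:37 AM–5:17 PM = 10 h 40 min; less 45 min break → 9 h 55 min
Fri: 9:13 AM–5:15 PM = 8 h 2 min; less 45 min break → 7 h 17 min
Sat: 7:13 AM–4:57 PM = 9 h 44 min; less 45 min break → 8 h 59 min
Total worked: 50 h 30 min = 50.50 h.
Threshold 40 h → overtime 10 h 30 min, regular 40 h 0 min.

Regular 40.00 hours, overtime 10.50 hours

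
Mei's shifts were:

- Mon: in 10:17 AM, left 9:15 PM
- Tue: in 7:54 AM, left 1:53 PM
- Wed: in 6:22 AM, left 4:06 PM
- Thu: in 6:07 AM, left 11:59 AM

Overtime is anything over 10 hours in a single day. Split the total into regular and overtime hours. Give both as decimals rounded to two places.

Regular 31.58 hours, overtime 0.97 hours

Mon: 10:17 AM–9:15 PM = 10 h 58 min
Tue: 7:54 AM–1:53 PM = 5 h 59 min
Wed: 6:22 AM–4:06 PM = 9 h 44 min
Thu: 6:07 AM–11:59 AM = 5 h 52 min
Mon reg 10 h 0 min / OT 0 h 58 min; Tue reg 5 h 59 min / OT 0 h 0 min; Wed reg 9 h 44 min / OT 0 h 0 min; Thu reg 5 h 52 min / OT 0 h 0 min.
Totals: regular 31 h 35 min, overtime 0 h 58 min.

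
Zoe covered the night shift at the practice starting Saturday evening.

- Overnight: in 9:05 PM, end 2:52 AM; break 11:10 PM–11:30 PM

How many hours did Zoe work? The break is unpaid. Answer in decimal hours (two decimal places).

Overnight: 9:05 PM → midnight = 2 h 55 min; midnight → 2:52 AM = 2 h 52 min; span 5 h 47 min; less 20 min break → 5 h 27 min

5.45 hours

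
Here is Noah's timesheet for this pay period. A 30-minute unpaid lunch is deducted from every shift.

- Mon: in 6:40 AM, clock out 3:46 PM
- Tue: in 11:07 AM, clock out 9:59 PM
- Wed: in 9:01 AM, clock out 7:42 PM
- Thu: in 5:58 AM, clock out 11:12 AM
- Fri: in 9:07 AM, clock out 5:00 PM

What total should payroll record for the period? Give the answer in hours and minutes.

41 h 16 min

Mon: 6:40 AM–3:46 PM = 9 h 6 min; less 30 min break → 8 h 36 min
Tue: 11:07 AM–9:59 PM = 10 h 52 min; less 30 min break → 10 h 22 min
Wed: 9:01 AM–7:42 PM = 10 h 41 min; less 30 min break → 10 h 11 min
Thu: 5:58 AM–11:12 AM = 5 h 14 min; less 30 min break → 4 h 44 min
Fri: 9:07 AM–5:00 PM = 7 h 53 min; less 30 min break → 7 h 23 min
Total: 8 h 36 min + 10 h 22 min + 10 h 11 min + 4 h 44 min + 7 h 23 min = 41 h 16 min.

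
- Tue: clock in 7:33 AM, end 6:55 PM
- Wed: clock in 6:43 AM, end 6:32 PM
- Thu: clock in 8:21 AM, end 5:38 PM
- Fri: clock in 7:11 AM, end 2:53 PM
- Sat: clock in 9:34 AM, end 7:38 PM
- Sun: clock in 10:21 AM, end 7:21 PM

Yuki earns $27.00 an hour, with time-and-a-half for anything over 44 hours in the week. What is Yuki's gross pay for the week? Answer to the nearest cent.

Tue: 7:33 AM–6:55 PM = 11 h 22 min
Wed: 6:43 AM–6:32 PM = 11 h 49 min
Thu: 8:21 AM–5:38 PM = 9 h 17 min
Fri: 7:11 AM–2:53 PM = 7 h 42 min
Sat: 9:34 AM–7:38 PM = 10 h 4 min
Sun: 10:21 AM–7:21 PM = 9 h 0 min
Total worked: 59 h 14 min = 3554 min.
Regular 44 h 0 min = 2640 min at $27.00/h; overtime 15 h 14 min = 914 min at $40.50/h.
Pay = (2640 × $27.00 + 914 × $40.50) ÷ 60 = $1804.95.

$1804.95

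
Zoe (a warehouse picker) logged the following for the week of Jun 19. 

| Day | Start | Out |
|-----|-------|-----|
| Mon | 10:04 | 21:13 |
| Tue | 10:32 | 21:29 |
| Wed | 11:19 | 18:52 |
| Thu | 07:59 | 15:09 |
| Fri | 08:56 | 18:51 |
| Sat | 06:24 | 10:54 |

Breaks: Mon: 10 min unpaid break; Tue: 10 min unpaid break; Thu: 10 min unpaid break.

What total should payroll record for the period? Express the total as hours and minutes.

Mon: 10:04–21:13 = 11 h 9 min; less 10 min break → 10 h 59 min
Tue: 10:32–21:29 = 10 h 57 min; less 10 min break → 10 h 47 min
Wed: 11:19–18:52 = 7 h 33 min
Thu: 07:59–15:09 = 7 h 10 min; less 10 min break → 7 h 0 min
Fri: 08:56–18:51 = 9 h 55 min
Sat: 06:24–10:54 = 4 h 30 min
Total: 10 h 59 min + 10 h 47 min + 7 h 33 min + 7 h 0 min + 9 h 55 min + 4 h 30 min = 50 h 44 min.

50 h 44 min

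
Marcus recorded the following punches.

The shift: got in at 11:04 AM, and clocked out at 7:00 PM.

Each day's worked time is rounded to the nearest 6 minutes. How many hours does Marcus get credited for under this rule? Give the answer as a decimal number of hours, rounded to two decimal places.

The shift: 11:04 AM–7:00 PM = 7 h 56 min → rounds to 7 h 54 min

7.90 hours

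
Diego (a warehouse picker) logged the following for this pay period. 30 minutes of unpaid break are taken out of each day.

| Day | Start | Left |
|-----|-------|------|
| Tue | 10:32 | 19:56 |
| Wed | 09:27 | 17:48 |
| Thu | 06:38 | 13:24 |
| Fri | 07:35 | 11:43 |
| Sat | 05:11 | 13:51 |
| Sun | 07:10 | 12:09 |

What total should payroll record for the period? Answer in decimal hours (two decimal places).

39.30 hours

Tue: 10:32–19:56 = 9 h 24 min; less 30 min break → 8 h 54 min
Wed: 09:27–17:48 = 8 h 21 min; less 30 min break → 7 h 51 min
Thu: 06:38–13:24 = 6 h 46 min; less 30 min break → 6 h 16 min
Fri: 07:35–11:43 = 4 h 8 min; less 30 min break → 3 h 38 min
Sat: 05:11–13:51 = 8 h 40 min; less 30 min break → 8 h 10 min
Sun: 07:10–12:09 = 4 h 59 min; less 30 min break → 4 h 29 min
Total: 8 h 54 min + 7 h 51 min + 6 h 16 min + 3 h 38 min + 8 h 10 min + 4 h 29 min = 39 h 18 min.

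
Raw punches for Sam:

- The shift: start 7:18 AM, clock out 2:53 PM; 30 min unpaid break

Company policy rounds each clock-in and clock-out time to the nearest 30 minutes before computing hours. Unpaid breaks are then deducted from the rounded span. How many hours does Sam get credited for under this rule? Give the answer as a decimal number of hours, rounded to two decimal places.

7.00 hours

The shift: in 7:18 AM→7:30 AM, out 2:53 PM→3:00 PM; 7 h 30 min − 30 min = 7 h 0 min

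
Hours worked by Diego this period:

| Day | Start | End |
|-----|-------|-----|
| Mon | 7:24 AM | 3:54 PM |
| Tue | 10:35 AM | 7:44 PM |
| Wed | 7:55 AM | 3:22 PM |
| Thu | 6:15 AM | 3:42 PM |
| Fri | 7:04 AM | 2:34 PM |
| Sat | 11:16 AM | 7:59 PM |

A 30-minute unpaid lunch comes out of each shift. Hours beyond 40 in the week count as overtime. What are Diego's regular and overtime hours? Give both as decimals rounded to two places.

Regular 40.00 hours, overtime 7.77 hours

Mon: 7:24 AM–3:54 PM = 8 h 30 min; less 30 min break → 8 h 0 min
Tue: 10:35 AM–7:44 PM = 9 h 9 min; less 30 min break → 8 h 39 min
Wed: 7:55 AM–3:22 PM = 7 h 27 min; less 30 min break → 6 h 57 min
Thu: 6:15 AM–3:42 PM = 9 h 27 min; less 30 min break → 8 h 57 min
Fri: 7:04 AM–2:34 PM = 7 h 30 min; less 30 min break → 7 h 0 min
Sat: 11:16 AM–7:59 PM = 8 h 43 min; less 30 min break → 8 h 13 min
Total worked: 47 h 46 min = 47.77 h.
Threshold 40 h → overtime 7 h 46 min, regular 40 h 0 min.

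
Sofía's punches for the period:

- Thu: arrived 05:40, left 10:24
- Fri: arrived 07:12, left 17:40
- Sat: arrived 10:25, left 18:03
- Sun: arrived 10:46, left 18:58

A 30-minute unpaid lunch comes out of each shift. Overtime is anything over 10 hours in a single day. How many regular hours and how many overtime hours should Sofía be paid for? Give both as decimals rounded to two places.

Regular 29.03 hours, overtime 0.00 hours

Thu: 05:40–10:24 = 4 h 44 min; less 30 min break → 4 h 14 min
Fri: 07:12–17:40 = 10 h 28 min; less 30 min break → 9 h 58 min
Sat: 10:25–18:03 = 7 h 38 min; less 30 min break → 7 h 8 min
Sun: 10:46–18:58 = 8 h 12 min; less 30 min break → 7 h 42 min
Thu reg 4 h 14 min / OT 0 h 0 min; Fri reg 9 h 58 min / OT 0 h 0 min; Sat reg 7 h 8 min / OT 0 h 0 min; Sun reg 7 h 42 min / OT 0 h 0 min.
Totals: regular 29 h 2 min, overtime 0 h 0 min.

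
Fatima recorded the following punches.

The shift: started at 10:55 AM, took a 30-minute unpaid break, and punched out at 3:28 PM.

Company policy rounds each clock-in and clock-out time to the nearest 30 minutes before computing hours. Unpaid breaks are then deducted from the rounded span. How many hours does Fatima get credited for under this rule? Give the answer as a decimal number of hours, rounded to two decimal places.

4.00 hours

The shift: in 10:55 AM→11:00 AM, out 3:28 PM→3:30 PM; 4 h 30 min − 30 min = 4 h 0 min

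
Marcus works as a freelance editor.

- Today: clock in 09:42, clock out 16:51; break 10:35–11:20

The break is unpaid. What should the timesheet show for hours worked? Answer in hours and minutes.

Today: 09:42–16:51 = 7 h 9 min; less 45 min break → 6 h 24 min

6 h 24 min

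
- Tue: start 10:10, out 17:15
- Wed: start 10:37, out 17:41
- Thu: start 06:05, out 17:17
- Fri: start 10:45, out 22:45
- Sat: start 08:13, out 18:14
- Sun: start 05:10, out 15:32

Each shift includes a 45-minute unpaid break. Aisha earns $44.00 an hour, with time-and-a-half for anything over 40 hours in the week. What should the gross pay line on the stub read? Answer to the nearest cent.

$2633.40

Tue: 10:10–17:15 = 7 h 5 min; less 45 min break → 6 h 20 min
Wed: 10:37–17:41 = 7 h 4 min; less 45 min break → 6 h 19 min
Thu: 06:05–17:17 = 11 h 12 min; less 45 min break → 10 h 27 min
Fri: 10:45–22:45 = 12 h 0 min; less 45 min break → 11 h 15 min
Sat: 08:13–18:14 = 10 h 1 min; less 45 min break → 9 h 16 min
Sun: 05:10–15:32 = 10 h 22 min; less 45 min break → 9 h 37 min
Total worked: 53 h 14 min = 3194 min.
Regular 40 h 0 min = 2400 min at $44.00/h; overtime 13 h 14 min = 794 min at $66.00/h.
Pay = (2400 × $44.00 + 794 × $66.00) ÷ 60 = $2633.40.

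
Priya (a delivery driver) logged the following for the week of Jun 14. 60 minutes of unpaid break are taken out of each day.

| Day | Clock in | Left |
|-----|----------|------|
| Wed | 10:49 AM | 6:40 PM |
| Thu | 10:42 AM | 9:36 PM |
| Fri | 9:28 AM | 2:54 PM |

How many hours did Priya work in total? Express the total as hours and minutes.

Wed: 10:49 AM–6:40 PM = 7 h 51 min; less 60 min break → 6 h 51 min
Thu: 10:42 AM–9:36 PM = 10 h 54 min; less 60 min break → 9 h 54 min
Fri: 9:28 AM–2:54 PM = 5 h 26 min; less 60 min break → 4 h 26 min
Total: 6 h 51 min + 9 h 54 min + 4 h 26 min = 21 h 11 min.

21 h 11 min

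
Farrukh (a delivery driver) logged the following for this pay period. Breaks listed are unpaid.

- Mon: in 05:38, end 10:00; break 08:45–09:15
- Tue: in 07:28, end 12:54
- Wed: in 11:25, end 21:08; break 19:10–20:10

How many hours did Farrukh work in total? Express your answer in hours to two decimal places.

Mon: 05:38–10:00 = 4 h 22 min; less 30 min break → 3 h 52 min
Tue: 07:28–12:54 = 5 h 26 min
Wed: 11:25–21:08 = 9 h 43 min; less 60 min break → 8 h 43 min
Total: 3 h 52 min + 5 h 26 min + 8 h 43 min = 18 h 1 min.

18.02 hours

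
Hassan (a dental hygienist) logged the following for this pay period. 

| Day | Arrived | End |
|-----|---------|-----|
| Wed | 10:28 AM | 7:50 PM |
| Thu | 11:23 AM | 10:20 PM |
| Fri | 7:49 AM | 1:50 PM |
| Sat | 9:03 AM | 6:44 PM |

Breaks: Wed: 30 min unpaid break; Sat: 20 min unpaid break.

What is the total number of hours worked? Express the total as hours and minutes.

Wed: 10:28 AM–7:50 PM = 9 h 22 min; less 30 min break → 8 h 52 min
Thu: 11:23 AM–10:20 PM = 10 h 57 min
Fri: 7:49 AM–1:50 PM = 6 h 1 min
Sat: 9:03 AM–6:44 PM = 9 h 41 min; less 20 min break → 9 h 21 min
Total: 8 h 52 min + 10 h 57 min + 6 h 1 min + 9 h 21 min = 35 h 11 min.

35 h 11 min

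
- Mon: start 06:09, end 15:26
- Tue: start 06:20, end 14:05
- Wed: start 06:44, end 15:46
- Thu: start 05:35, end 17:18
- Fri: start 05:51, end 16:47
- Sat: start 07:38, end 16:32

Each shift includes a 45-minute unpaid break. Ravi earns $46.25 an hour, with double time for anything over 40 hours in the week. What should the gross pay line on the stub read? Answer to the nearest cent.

$3063.29

Mon: 06:09–15:26 = 9 h 17 min; less 45 min break → 8 h 32 min
Tue: 06:20–14:05 = 7 h 45 min; less 45 min break → 7 h 0 min
Wed: 06:44–15:46 = 9 h 2 min; less 45 min break → 8 h 17 min
Thu: 05:35–17:18 = 11 h 43 min; less 45 min break → 10 h 58 min
Fri: 05:51–16:47 = 10 h 56 min; less 45 min break → 10 h 11 min
Sat: 07:38–16:32 = 8 h 54 min; less 45 min break → 8 h 9 min
Total worked: 53 h 7 min = 3187 min.
Regular 40 h 0 min = 2400 min at $46.25/h; overtime 13 h 7 min = 787 min at $92.50/h.
Pay = (2400 × $46.25 + 787 × $92.50) ÷ 60 = $3063.29.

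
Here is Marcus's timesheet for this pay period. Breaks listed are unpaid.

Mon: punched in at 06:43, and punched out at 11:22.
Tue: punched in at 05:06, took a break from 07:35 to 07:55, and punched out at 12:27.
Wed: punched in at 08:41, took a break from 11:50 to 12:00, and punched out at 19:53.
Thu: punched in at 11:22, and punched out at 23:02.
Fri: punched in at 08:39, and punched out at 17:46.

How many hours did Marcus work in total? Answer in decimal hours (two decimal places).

43.48 hours

Mon: 06:43–11:22 = 4 h 39 min
Tue: 05:06–12:27 = 7 h 21 min; less 20 min break → 7 h 1 min
Wed: 08:41–19:53 = 11 h 12 min; less 10 min break → 11 h 2 min
Thu: 11:22–23:02 = 11 h 40 min
Fri: 08:39–17:46 = 9 h 7 min
Total: 4 h 39 min + 7 h 1 min + 11 h 2 min + 11 h 40 min + 9 h 7 min = 43 h 29 min.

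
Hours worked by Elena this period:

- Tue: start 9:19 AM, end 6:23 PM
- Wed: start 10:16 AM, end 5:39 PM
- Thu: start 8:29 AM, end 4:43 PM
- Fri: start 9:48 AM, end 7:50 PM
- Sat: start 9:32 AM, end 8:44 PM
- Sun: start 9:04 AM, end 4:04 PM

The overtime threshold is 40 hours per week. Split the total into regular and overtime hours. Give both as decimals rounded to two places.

Tue: 9:19 AM–6:23 PM = 9 h 4 min
Wed: 10:16 AM–5:39 PM = 7 h 23 min
Thu: 8:29 AM–4:43 PM = 8 h 14 min
Fri: 9:48 AM–7:50 PM = 10 h 2 min
Sat: 9:32 AM–8:44 PM = 11 h 12 min
Sun: 9:04 AM–4:04 PM = 7 h 0 min
Total worked: 52 h 55 min = 52.92 h.
Threshold 40 h → overtime 12 h 55 min, regular 40 h 0 min.

Regular 40.00 hours, overtime 12.92 hours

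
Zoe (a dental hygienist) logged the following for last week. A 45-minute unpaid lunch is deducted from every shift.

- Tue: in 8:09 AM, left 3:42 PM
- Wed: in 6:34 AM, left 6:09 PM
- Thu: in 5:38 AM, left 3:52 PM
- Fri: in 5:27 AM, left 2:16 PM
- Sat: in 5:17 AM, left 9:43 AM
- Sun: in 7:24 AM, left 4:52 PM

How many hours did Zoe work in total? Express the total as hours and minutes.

47 h 35 min

Tue: 8:09 AM–3:42 PM = 7 h 33 min; less 45 min break → 6 h 48 min
Wed: 6:34 AM–6:09 PM = 11 h 35 min; less 45 min break → 10 h 50 min
Thu: 5:38 AM–3:52 PM = 10 h 14 min; less 45 min break → 9 h 29 min
Fri: 5:27 AM–2:16 PM = 8 h 49 min; less 45 min break → 8 h 4 min
Sat: 5:17 AM–9:43 AM = 4 h 26 min; less 45 min break → 3 h 41 min
Sun: 7:24 AM–4:52 PM = 9 h 28 min; less 45 min break → 8 h 43 min
Total: 6 h 48 min + 10 h 50 min + 9 h 29 min + 8 h 4 min + 3 h 41 min + 8 h 43 min = 47 h 35 min.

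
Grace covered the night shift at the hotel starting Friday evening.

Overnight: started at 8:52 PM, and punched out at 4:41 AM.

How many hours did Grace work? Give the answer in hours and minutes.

Overnight: 8:52 PM → midnight = 3 h 8 min; midnight → 4:41 AM = 4 h 41 min; span 7 h 49 min

7 h 49 min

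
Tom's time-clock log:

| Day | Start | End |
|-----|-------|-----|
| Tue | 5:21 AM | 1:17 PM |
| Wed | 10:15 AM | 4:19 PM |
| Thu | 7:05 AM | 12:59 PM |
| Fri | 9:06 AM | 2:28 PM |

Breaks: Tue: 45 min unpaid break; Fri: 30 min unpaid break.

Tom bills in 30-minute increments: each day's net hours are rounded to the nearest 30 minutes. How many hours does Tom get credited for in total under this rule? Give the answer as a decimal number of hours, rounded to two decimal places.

Tue: 5:21 AM–1:17 PM = 7 h 56 min − 45 min = 7 h 11 min → rounds to 7 h 0 min
Wed: 10:15 AM–4:19 PM = 6 h 4 min → rounds to 6 h 0 min
Thu: 7:05 AM–12:59 PM = 5 h 54 min → rounds to 6 h 0 min
Fri: 9:06 AM–2:28 PM = 5 h 22 min − 30 min = 4 h 52 min → rounds to 5 h 0 min
Total credited: 24 h 0 min.

24.00 hours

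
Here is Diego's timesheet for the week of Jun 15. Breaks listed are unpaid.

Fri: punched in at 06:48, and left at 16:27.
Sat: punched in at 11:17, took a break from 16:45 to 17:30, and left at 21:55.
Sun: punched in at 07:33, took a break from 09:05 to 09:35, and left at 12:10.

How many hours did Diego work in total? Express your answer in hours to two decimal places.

Fri: 06:48–16:27 = 9 h 39 min
Sat: 11:17–21:55 = 10 h 38 min; less 45 min break → 9 h 53 min
Sun: 07:33–12:10 = 4 h 37 min; less 30 min break → 4 h 7 min
Total: 9 h 39 min + 9 h 53 min + 4 h 7 min = 23 h 39 min.

23.65 hours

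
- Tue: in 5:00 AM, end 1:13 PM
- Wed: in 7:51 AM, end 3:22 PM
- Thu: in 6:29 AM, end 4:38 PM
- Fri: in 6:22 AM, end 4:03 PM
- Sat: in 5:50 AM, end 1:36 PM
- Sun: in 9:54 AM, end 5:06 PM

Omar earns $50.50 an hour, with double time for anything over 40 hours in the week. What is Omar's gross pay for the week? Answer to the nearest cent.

$3083.87

Tue: 5:00 AM–1:13 PM = 8 h 13 min
Wed: 7:51 AM–3:22 PM = 7 h 31 min
Thu: 6:29 AM–4:38 PM = 10 h 9 min
Fri: 6:22 AM–4:03 PM = 9 h 41 min
Sat: 5:50 AM–1:36 PM = 7 h 46 min
Sun: 9:54 AM–5:06 PM = 7 h 12 min
Total worked: 50 h 32 min = 3032 min.
Regular 40 h 0 min = 2400 min at $50.50/h; overtime 10 h 32 min = 632 min at $101.00/h.
Pay = (2400 × $50.50 + 632 × $101.00) ÷ 60 = $3083.87.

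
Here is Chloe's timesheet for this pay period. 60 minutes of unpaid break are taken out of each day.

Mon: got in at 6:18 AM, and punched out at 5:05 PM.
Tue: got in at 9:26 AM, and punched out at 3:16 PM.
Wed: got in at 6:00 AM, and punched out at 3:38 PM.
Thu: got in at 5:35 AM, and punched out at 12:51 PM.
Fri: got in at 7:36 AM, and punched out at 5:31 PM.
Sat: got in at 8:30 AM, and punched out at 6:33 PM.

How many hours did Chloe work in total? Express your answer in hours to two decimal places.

47.48 hours

Mon: 6:18 AM–5:05 PM = 10 h 47 min; less 60 min break → 9 h 47 min
Tue: 9:26 AM–3:16 PM = 5 h 50 min; less 60 min break → 4 h 50 min
Wed: 6:00 AM–3:38 PM = 9 h 38 min; less 60 min break → 8 h 38 min
Thu: 5:35 AM–12:51 PM = 7 h 16 min; less 60 min break → 6 h 16 min
Fri: 7:36 AM–5:31 PM = 9 h 55 min; less 60 min break → 8 h 55 min
Sat: 8:30 AM–6:33 PM = 10 h 3 min; less 60 min break → 9 h 3 min
Total: 9 h 47 min + 4 h 50 min + 8 h 38 min + 6 h 16 min + 8 h 55 min + 9 h 3 min = 47 h 29 min.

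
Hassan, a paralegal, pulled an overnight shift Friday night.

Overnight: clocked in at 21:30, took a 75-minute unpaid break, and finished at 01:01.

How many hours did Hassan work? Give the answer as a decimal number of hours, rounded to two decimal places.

2.27 hours

Overnight: 21:30 → midnight = 2 h 30 min; midnight → 01:01 = 1 h 1 min; span 3 h 31 min; less 75 min break → 2 h 16 min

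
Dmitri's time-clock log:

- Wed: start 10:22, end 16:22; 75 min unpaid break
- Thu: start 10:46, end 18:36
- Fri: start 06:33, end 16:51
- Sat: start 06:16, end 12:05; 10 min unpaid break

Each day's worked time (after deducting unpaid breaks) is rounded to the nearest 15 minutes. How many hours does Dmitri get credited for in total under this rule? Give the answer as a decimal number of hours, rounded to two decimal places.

28.50 hours

Wed: 10:22–16:22 = 6 h 0 min − 75 min = 4 h 45 min → rounds to 4 h 45 min
Thu: 10:46–18:36 = 7 h 50 min → rounds to 7 h 45 min
Fri: 06:33–16:51 = 10 h 18 min → rounds to 10 h 15 min
Sat: 06:16–12:05 = 5 h 49 min − 10 min = 5 h 39 min → rounds to 5 h 45 min
Total credited: 28 h 30 min.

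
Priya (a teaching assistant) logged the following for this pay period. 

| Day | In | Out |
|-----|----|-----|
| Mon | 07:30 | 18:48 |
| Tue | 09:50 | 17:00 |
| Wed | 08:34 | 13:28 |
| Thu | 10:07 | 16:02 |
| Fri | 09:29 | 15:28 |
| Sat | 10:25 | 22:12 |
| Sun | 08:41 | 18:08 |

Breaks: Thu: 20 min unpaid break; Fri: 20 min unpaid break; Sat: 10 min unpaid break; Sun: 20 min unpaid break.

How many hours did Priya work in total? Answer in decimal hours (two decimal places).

Mon: 07:30–18:48 = 11 h 18 min
Tue: 09:50–17:00 = 7 h 10 min
Wed: 08:34–13:28 = 4 h 54 min
Thu: 10:07–16:02 = 5 h 55 min; less 20 min break → 5 h 35 min
Fri: 09:29–15:28 = 5 h 59 min; less 20 min break → 5 h 39 min
Sat: 10:25–22:12 = 11 h 47 min; less 10 min break → 11 h 37 min
Sun: 08:41–18:08 = 9 h 27 min; less 20 min break → 9 h 7 min
Total: 11 h 18 min + 7 h 10 min + 4 h 54 min + 5 h 35 min + 5 h 39 min + 11 h 37 min + 9 h 7 min = 55 h 20 min.

55.33 hours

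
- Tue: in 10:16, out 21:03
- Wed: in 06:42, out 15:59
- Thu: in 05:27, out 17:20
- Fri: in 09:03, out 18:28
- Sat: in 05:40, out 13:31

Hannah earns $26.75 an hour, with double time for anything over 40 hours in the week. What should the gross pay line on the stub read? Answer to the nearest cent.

$1563.09

Tue: 10:16–21:03 = 10 h 47 min
Wed: 06:42–15:59 = 9 h 17 min
Thu: 05:27–17:20 = 11 h 53 min
Fri: 09:03–18:28 = 9 h 25 min
Sat: 05:40–13:31 = 7 h 51 min
Total worked: 49 h 13 min = 2953 min.
Regular 40 h 0 min = 2400 min at $26.75/h; overtime 9 h 13 min = 553 min at $53.50/h.
Pay = (2400 × $26.75 + 553 × $53.50) ÷ 60 = $1563.09.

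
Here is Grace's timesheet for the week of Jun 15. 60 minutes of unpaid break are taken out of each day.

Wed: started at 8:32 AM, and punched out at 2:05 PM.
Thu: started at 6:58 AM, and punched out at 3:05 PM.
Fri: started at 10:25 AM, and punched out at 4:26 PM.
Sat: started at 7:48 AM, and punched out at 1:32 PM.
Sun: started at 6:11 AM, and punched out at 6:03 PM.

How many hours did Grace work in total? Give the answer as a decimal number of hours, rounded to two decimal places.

Wed: 8:32 AM–2:05 PM = 5 h 33 min; less 60 min break → 4 h 33 min
Thu: 6:58 AM–3:05 PM = 8 h 7 min; less 60 min break → 7 h 7 min
Fri: 10:25 AM–4:26 PM = 6 h 1 min; less 60 min break → 5 h 1 min
Sat: 7:48 AM–1:32 PM = 5 h 44 min; less 60 min break → 4 h 44 min
Sun: 6:11 AM–6:03 PM = 11 h 52 min; less 60 min break → 10 h 52 min
Total: 4 h 33 min + 7 h 7 min + 5 h 1 min + 4 h 44 min + 10 h 52 min = 32 h 17 min.

32.28 hours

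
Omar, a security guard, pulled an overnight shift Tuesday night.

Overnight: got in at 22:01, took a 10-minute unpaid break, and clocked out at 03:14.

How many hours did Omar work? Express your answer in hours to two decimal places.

5.05 hours

Overnight: 22:01 → midnight = 1 h 59 min; midnight → 03:14 = 3 h 14 min; span 5 h 13 min; less 10 min break → 5 h 3 min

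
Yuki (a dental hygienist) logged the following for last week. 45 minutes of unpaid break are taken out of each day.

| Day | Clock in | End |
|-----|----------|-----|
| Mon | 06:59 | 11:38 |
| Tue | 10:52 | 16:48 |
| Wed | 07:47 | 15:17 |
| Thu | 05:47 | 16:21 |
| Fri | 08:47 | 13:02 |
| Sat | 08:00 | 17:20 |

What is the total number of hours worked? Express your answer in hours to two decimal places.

Mon: 06:59–11:38 = 4 h 39 min; less 45 min break → 3 h 54 min
Tue: 10:52–16:48 = 5 h 56 min; less 45 min break → 5 h 11 min
Wed: 07:47–15:17 = 7 h 30 min; less 45 min break → 6 h 45 min
Thu: 05:47–16:21 = 10 h 34 min; less 45 min break → 9 h 49 min
Fri: 08:47–13:02 = 4 h 15 min; less 45 min break → 3 h 30 min
Sat: 08:00–17:20 = 9 h 20 min; less 45 min break → 8 h 35 min
Total: 3 h 54 min + 5 h 11 min + 6 h 45 min + 9 h 49 min + 3 h 30 min + 8 h 35 min = 37 h 44 min.

37.73 hours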